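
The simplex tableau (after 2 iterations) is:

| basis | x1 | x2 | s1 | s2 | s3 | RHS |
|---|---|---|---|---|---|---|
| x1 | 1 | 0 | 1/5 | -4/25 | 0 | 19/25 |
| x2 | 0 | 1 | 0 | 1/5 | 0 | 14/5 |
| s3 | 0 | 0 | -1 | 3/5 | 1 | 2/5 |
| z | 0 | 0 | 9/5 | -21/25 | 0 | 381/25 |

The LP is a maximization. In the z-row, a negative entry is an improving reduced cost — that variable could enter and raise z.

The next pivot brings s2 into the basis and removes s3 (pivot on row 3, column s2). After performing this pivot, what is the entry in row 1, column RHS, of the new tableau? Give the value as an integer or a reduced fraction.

13/15

Pivot element is row 3, column s2: 3/5.
Normalize row 3: new (row 3, RHS) = (2/5)/(3/5) = 2/3.
row 1 ← row 1 − (-4/25)·(new row 3): 19/25 − (-4/25)·(2/3) = 13/15.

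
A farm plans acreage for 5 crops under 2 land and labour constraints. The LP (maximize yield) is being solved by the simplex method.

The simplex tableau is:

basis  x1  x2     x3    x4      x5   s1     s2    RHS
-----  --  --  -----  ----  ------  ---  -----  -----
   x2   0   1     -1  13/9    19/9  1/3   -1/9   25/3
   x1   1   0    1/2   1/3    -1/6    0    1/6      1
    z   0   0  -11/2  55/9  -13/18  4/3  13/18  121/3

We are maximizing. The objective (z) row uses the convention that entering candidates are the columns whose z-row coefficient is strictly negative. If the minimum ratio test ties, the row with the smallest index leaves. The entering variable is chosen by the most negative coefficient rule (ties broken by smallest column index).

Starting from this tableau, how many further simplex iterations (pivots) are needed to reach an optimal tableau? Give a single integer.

pivot: x3 in, x1 out → z = 154/3
pivot: x5 in, x2 out → z = 1059/16
No improving column remains; optimal.

2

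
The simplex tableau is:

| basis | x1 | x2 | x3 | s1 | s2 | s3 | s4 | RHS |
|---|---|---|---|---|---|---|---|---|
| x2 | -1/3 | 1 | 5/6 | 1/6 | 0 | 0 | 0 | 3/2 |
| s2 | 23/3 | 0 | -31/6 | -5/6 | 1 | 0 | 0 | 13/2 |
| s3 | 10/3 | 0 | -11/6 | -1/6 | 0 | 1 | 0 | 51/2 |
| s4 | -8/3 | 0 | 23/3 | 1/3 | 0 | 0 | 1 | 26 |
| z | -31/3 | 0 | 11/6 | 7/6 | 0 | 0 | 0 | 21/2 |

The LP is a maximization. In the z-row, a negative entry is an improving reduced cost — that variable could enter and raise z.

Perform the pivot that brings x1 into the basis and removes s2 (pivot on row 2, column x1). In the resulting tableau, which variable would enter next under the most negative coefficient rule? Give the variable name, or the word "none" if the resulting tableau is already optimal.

Pivot element 23/3. New z-row = old z-row − (-31/3)·(row 2/(23/3)).
Updated z-row coefficients: x1: 0, x2: 0, x3: -118/23, s1: 1/23, s2: 31/23, s3: 0, s4: 0.
The most negative is -118/23 in column x3, so x3 would enter next.

x3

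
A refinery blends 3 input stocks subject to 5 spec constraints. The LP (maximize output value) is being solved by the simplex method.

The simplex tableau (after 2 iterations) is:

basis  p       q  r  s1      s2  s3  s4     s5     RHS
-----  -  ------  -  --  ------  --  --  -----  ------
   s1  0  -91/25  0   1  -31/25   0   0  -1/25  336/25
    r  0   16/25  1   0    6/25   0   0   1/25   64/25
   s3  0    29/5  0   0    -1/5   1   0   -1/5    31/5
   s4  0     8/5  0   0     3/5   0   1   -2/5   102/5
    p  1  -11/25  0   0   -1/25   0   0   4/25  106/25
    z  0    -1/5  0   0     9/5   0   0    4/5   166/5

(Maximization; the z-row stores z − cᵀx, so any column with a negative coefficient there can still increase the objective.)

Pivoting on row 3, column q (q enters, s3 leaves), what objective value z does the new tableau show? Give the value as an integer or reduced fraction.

Minimum ratio for q: (31/5)/(29/5) = 31/29.
z changes by −(z-row coeff of q)·ratio = −(-1/5)·(31/29) = 31/145.
New z = 166/5 + (31/145) = 969/29.

969/29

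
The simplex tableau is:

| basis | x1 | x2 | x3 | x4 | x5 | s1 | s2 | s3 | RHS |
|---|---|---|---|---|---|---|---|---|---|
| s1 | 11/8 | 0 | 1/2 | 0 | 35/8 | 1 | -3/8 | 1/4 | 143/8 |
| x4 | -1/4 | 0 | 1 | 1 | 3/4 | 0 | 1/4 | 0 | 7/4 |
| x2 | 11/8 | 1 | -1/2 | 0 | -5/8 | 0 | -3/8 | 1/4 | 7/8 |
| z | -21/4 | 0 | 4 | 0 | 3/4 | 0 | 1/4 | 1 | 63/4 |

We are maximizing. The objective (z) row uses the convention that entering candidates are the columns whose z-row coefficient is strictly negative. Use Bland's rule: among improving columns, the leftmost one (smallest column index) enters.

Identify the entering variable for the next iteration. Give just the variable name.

x1

Objective-row coefficients: x1: -21/4, x2: 0, x3: 4, x4: 0, x5: 3/4, s1: 0, s2: 1/4, s3: 1.
Improving columns: x1. Bland's rule picks the smallest column index → x1.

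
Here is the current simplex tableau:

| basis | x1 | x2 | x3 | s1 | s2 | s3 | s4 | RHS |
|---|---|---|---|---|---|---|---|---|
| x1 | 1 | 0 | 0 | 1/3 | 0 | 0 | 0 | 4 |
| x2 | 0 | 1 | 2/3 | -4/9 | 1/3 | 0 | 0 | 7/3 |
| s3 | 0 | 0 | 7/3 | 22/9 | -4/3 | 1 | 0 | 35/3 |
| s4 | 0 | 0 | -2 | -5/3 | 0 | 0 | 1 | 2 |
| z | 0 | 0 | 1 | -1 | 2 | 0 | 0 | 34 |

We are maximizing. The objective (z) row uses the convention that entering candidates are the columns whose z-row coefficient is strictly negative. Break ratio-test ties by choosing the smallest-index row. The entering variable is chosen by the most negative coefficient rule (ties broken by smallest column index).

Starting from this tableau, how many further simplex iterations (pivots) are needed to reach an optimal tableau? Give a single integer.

1

pivot: s1 in, s3 out → z = 853/22
No improving column remains; optimal.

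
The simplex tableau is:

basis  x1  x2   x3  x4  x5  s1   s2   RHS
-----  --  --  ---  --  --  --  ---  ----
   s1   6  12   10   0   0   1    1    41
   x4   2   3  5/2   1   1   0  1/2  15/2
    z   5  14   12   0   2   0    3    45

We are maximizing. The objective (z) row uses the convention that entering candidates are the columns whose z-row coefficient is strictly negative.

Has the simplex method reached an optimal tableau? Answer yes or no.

yes

No objective-row coefficient is strictly negative, so no entering variable exists; the tableau is optimal.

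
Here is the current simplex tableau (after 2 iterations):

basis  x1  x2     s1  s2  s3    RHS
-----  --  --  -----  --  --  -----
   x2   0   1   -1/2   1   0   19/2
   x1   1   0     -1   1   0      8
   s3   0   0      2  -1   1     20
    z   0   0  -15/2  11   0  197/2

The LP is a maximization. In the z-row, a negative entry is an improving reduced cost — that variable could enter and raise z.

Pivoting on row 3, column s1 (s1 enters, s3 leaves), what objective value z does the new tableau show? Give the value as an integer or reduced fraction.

Minimum ratio for s1: 20/2 = 10.
z changes by −(z-row coeff of s1)·ratio = −(-15/2)·10 = 75.
New z = 197/2 + 75 = 347/2.

347/2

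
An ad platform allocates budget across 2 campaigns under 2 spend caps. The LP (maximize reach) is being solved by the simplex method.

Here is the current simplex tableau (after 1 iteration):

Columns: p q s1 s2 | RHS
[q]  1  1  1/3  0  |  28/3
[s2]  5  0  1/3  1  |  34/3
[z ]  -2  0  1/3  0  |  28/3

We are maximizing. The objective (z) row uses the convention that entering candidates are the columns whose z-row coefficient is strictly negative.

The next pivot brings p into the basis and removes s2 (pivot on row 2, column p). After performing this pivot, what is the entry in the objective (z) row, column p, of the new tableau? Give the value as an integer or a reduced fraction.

Pivot element is row 2, column p: 5.
Normalize row 2: new (row 2, p) = 5/5 = 1.
z-row ← z-row − (-2)·(new row 2): -2 − (-2)·1 = 0.

0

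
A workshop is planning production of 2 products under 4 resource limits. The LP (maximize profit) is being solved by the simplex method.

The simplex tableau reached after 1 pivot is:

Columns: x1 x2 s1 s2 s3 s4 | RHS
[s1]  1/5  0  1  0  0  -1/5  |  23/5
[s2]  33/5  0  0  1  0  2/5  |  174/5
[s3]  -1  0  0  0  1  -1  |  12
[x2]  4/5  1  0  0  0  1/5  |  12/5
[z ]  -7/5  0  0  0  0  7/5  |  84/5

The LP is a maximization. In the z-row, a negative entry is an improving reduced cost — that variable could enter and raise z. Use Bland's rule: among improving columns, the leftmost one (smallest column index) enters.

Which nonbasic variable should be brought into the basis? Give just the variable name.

Objective-row coefficients: x1: -7/5, x2: 0, s1: 0, s2: 0, s3: 0, s4: 7/5.
Improving columns: x1. Bland's rule picks the smallest column index → x1.

x1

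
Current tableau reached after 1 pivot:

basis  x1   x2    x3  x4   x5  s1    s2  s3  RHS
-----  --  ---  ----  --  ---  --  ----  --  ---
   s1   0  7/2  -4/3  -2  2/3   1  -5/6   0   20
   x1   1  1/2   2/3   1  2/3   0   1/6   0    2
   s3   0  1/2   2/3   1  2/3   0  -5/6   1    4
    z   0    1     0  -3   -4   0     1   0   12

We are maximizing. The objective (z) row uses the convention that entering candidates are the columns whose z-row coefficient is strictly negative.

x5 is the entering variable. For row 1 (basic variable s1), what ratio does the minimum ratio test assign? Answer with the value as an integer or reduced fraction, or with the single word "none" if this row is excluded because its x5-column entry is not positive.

30

Ratio = RHS / (x5 entry) = 20 / (2/3) = 30.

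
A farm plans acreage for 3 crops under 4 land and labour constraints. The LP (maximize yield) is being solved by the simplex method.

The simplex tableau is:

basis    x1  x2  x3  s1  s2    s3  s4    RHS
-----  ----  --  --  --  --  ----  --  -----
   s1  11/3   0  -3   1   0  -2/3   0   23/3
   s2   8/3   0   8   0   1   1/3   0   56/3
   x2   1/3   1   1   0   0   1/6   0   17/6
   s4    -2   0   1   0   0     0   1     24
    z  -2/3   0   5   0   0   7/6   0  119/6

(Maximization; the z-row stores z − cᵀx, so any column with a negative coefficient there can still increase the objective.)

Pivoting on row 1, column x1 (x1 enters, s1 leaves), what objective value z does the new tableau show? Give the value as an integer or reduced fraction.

467/22

Minimum ratio for x1: (23/3)/(11/3) = 23/11.
z changes by −(z-row coeff of x1)·ratio = −(-2/3)·(23/11) = 46/33.
New z = 119/6 + (46/33) = 467/22.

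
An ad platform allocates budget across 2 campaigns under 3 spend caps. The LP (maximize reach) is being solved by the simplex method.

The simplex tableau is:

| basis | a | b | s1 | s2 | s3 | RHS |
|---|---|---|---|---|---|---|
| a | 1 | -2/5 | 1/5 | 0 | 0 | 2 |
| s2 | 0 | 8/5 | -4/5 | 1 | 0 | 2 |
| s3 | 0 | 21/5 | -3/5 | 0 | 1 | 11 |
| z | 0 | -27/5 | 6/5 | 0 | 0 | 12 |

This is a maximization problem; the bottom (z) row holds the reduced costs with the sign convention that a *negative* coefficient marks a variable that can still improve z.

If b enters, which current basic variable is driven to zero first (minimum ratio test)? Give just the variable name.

s2

Ratios: row 1 (a): entry -2/5 ≤ 0, skip; row 2 (s2): 2/(8/5) = 5/4; row 3 (s3): 11/(21/5) = 55/21.
Minimum ratio 5/4 is in the s2 row, so s2 leaves.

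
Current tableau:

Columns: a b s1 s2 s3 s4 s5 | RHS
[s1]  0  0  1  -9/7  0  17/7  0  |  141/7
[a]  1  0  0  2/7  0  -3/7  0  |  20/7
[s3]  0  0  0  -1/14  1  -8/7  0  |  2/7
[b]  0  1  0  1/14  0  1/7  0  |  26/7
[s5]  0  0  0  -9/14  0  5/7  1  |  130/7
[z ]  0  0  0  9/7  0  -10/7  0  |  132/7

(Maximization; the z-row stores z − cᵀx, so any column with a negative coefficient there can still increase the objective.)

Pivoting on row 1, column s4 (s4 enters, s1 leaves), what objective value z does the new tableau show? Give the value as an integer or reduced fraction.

522/17

Minimum ratio for s4: (141/7)/(17/7) = 141/17.
z changes by −(z-row coeff of s4)·ratio = −(-10/7)·(141/17) = 1410/119.
New z = 132/7 + (1410/119) = 522/17.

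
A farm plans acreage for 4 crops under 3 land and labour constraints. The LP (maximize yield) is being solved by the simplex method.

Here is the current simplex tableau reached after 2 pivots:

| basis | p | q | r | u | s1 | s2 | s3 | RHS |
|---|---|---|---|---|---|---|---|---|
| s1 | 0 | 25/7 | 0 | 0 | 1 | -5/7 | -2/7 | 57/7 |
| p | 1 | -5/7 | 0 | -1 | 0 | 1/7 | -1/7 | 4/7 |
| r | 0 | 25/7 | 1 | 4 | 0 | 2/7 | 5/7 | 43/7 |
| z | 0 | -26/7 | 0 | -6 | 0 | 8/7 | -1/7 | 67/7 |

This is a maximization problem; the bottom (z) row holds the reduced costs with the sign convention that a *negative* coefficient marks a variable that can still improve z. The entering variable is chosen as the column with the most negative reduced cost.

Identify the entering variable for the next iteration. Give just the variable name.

Objective-row coefficients: p: 0, q: -26/7, r: 0, u: -6, s1: 0, s2: 8/7, s3: -1/7.
The most negative is -6 in column u, so u enters.

u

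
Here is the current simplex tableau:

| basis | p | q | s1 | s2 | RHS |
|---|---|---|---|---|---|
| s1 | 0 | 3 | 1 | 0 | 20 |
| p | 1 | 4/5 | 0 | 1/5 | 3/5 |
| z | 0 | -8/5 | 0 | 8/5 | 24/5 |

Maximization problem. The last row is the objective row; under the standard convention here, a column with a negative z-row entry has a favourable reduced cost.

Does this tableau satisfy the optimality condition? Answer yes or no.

Column q has objective-row coefficient -8/5, which is negative; an improving pivot exists, so not yet optimal.

no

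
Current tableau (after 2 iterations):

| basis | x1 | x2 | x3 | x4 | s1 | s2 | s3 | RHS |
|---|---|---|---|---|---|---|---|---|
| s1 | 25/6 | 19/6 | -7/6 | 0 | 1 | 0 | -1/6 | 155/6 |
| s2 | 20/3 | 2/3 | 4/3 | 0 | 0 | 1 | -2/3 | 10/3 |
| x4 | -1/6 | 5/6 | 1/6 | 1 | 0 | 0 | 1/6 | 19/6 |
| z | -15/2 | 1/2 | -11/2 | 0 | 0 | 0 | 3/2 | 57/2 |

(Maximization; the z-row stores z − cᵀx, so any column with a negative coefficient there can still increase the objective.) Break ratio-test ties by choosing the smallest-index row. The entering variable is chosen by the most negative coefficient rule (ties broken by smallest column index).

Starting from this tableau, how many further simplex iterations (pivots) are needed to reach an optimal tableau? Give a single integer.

3

pivot: x1 in, s2 out → z = 129/4
pivot: x3 in, x1 out → z = 169/4
pivot: s3 in, x4 out → z = 56
No improving column remains; optimal.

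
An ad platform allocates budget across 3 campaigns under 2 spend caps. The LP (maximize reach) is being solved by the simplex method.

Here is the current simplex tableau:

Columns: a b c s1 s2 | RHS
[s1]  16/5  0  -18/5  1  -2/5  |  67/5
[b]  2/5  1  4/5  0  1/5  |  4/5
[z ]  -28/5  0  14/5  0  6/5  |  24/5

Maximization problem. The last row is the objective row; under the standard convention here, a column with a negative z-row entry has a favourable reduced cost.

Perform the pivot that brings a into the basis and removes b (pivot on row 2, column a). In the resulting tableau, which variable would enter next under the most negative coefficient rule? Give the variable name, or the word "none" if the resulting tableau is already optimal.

none

Pivot element 2/5. New z-row = old z-row − (-28/5)·(row 2/(2/5)).
Updated z-row coefficients: a: 0, b: 14, c: 14, s1: 0, s2: 4.
No coefficient is strictly negative; the tableau after this pivot is optimal.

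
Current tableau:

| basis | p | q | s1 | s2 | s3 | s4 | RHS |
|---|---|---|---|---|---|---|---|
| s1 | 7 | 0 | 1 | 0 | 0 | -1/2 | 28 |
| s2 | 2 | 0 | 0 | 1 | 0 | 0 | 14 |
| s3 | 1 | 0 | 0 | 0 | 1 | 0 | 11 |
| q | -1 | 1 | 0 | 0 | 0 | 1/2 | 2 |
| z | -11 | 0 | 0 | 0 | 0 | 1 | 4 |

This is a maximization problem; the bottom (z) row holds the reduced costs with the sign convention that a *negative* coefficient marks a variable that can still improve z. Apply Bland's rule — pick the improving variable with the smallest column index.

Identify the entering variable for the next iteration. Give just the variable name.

Objective-row coefficients: p: -11, q: 0, s1: 0, s2: 0, s3: 0, s4: 1.
Improving columns: p. Bland's rule picks the smallest column index → p.

p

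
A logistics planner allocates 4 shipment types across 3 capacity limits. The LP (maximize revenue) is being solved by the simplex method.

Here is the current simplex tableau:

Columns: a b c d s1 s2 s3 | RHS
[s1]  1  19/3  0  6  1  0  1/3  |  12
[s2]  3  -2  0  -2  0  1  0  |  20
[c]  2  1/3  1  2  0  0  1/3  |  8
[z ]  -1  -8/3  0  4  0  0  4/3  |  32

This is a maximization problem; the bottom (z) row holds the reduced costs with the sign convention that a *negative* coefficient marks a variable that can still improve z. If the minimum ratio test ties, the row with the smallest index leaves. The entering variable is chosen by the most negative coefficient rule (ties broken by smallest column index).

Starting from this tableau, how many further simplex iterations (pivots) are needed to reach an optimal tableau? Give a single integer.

pivot: b in, s1 out → z = 704/19
pivot: a in, c out → z = 1452/37
No improving column remains; optimal.

2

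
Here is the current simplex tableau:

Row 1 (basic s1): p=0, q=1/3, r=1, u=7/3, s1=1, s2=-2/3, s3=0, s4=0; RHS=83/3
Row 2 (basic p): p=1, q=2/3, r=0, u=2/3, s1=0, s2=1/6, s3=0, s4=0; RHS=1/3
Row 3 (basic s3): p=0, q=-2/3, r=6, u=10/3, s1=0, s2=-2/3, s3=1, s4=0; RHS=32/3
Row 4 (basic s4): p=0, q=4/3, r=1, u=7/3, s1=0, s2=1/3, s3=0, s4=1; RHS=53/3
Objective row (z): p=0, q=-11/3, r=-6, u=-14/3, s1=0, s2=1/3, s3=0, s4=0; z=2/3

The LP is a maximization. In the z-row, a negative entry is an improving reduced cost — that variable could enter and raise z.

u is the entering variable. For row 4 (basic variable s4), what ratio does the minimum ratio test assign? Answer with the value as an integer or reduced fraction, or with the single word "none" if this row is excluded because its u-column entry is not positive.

53/7

Ratio = RHS / (u entry) = (53/3) / (7/3) = 53/7.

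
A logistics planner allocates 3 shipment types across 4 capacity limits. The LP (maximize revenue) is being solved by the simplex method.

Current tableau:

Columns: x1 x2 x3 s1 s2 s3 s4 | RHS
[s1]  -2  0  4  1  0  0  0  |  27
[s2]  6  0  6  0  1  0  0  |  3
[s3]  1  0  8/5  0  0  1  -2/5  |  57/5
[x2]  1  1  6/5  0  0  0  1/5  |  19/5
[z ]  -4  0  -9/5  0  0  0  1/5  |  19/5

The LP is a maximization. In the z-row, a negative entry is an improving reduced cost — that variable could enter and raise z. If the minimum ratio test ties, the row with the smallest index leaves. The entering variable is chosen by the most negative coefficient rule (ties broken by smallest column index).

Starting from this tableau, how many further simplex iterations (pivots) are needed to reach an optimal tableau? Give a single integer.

1

pivot: x1 in, s2 out → z = 29/5
No improving column remains; optimal.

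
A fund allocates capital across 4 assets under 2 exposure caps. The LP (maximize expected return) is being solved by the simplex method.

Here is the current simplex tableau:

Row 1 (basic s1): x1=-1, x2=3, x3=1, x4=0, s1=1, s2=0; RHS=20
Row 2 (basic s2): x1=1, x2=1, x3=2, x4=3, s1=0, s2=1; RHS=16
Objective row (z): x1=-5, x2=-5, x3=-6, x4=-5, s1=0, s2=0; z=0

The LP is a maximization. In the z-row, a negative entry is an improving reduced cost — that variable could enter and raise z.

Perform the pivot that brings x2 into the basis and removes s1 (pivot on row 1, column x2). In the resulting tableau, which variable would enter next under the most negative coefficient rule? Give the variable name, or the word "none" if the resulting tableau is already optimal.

x1

Pivot element 3. New z-row = old z-row − (-5)·(row 1/3).
Updated z-row coefficients: x1: -20/3, x2: 0, x3: -13/3, x4: -5, s1: 5/3, s2: 0.
The most negative is -20/3 in column x1, so x1 would enter next.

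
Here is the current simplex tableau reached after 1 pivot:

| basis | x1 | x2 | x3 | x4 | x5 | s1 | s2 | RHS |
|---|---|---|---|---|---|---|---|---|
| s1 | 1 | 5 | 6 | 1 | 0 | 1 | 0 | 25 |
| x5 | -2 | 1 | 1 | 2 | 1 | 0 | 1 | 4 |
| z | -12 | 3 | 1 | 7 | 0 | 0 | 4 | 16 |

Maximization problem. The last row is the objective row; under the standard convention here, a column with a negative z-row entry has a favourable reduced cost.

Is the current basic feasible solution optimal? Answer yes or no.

Column x1 has objective-row coefficient -12, which is negative; an improving pivot exists, so not yet optimal.

no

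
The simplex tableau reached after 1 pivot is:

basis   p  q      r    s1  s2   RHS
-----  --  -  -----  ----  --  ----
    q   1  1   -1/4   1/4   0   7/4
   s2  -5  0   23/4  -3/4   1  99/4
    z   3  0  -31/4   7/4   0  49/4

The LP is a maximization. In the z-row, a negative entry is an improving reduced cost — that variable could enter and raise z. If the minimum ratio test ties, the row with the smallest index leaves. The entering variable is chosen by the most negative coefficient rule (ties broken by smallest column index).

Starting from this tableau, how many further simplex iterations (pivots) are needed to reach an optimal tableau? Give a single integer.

2

pivot: r in, s2 out → z = 1049/23
pivot: p in, q out → z = 532/9
No improving column remains; optimal.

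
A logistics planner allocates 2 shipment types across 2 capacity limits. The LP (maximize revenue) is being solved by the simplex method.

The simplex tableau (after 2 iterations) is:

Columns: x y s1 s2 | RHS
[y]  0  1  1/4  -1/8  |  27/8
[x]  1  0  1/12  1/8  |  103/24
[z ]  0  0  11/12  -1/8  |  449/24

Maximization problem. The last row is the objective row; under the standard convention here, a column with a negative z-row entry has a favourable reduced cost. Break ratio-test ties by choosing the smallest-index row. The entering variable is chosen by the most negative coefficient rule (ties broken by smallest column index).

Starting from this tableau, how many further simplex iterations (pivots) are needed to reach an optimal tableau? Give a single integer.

1

pivot: s2 in, x out → z = 23
No improving column remains; optimal.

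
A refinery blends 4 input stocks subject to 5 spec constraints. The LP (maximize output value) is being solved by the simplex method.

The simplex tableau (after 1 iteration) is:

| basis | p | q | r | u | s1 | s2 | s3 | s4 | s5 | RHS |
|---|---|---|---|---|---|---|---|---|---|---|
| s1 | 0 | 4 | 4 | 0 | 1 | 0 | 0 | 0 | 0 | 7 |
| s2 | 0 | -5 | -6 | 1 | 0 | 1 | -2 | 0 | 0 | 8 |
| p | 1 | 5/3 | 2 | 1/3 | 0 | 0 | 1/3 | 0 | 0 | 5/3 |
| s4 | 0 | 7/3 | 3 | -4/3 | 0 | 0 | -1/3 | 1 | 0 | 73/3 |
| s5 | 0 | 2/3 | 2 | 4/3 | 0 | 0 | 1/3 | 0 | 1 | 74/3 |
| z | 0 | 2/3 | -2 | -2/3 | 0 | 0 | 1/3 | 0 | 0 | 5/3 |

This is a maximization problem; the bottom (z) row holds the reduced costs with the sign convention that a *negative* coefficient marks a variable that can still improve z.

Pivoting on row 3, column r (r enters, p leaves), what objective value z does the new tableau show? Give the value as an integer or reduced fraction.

10/3

Minimum ratio for r: (5/3)/2 = 5/6.
z changes by −(z-row coeff of r)·ratio = −(-2)·(5/6) = 5/3.
New z = 5/3 + (5/3) = 10/3.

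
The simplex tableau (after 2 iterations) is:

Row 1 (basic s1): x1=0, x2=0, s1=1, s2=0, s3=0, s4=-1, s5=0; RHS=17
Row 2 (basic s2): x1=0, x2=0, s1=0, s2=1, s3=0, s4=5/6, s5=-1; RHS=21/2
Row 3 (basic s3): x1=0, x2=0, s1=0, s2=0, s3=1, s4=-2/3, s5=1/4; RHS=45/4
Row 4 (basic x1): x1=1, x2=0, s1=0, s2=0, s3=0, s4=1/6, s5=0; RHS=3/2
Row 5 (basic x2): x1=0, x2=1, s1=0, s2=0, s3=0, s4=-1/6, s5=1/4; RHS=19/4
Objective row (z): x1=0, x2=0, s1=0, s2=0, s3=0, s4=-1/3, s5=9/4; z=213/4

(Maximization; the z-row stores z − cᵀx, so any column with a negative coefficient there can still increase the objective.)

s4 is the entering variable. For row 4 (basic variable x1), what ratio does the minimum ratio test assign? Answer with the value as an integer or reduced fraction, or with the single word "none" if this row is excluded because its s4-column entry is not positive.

Ratio = RHS / (s4 entry) = (3/2) / (1/6) = 9.

9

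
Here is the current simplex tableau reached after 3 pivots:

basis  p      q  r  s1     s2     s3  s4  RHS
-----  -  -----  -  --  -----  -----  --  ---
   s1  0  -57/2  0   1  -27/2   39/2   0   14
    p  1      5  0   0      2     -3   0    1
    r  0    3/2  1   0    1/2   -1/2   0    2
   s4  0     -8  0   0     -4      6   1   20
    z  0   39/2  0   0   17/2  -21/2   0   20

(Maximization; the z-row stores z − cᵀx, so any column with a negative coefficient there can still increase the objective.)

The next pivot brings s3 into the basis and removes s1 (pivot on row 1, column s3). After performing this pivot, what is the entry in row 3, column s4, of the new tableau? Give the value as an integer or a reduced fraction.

Pivot element is row 1, column s3: 39/2.
Normalize row 1: new (row 1, s4) = 0/(39/2) = 0.
row 3 ← row 3 − (-1/2)·(new row 1): 0 − (-1/2)·0 = 0.

0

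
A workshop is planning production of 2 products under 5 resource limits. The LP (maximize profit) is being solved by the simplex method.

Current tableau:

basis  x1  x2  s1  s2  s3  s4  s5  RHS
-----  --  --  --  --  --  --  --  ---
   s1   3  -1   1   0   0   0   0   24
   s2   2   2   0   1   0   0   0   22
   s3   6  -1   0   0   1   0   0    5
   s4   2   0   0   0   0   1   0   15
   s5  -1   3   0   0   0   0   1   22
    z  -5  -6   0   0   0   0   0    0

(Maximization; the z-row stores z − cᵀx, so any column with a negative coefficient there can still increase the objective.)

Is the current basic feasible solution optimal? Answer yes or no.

no

Column x1 has objective-row coefficient -5, which is negative; an improving pivot exists, so not yet optimal.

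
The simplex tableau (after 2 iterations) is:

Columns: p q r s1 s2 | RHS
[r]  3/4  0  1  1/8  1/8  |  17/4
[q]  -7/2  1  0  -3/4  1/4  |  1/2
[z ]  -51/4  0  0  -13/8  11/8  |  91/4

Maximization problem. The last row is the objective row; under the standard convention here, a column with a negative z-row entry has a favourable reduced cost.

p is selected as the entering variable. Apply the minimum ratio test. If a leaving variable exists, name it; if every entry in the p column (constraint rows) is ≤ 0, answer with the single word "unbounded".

r

Ratios: row 1 (r): (17/4)/(3/4) = 17/3; row 2 (q): entry -7/2 ≤ 0, skip.
Minimum ratio is in the r row, so r leaves.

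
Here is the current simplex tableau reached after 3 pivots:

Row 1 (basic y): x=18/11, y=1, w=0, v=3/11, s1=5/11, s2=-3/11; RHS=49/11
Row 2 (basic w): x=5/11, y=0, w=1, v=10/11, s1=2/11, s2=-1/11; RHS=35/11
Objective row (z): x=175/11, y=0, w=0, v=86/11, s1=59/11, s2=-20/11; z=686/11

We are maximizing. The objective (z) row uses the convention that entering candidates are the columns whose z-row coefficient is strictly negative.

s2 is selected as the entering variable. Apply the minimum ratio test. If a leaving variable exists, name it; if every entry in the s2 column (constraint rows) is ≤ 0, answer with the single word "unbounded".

s2-column entries: row 1: -3/11, row 2: -1/11. All ≤ 0, so s2 can increase without bound; the LP is unbounded in this direction.

unbounded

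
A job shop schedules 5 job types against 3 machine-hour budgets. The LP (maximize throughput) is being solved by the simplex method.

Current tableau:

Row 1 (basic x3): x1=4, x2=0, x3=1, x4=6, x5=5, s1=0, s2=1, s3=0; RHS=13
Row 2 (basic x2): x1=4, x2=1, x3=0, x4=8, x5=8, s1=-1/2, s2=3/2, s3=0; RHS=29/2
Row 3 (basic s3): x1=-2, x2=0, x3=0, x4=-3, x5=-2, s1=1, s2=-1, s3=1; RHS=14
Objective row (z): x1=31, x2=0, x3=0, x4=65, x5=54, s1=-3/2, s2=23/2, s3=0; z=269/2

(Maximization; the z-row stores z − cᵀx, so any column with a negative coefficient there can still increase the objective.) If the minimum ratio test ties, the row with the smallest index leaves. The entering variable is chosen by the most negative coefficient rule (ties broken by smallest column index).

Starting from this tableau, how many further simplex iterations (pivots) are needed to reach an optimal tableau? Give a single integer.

1

pivot: s1 in, s3 out → z = 311/2
No improving column remains; optimal.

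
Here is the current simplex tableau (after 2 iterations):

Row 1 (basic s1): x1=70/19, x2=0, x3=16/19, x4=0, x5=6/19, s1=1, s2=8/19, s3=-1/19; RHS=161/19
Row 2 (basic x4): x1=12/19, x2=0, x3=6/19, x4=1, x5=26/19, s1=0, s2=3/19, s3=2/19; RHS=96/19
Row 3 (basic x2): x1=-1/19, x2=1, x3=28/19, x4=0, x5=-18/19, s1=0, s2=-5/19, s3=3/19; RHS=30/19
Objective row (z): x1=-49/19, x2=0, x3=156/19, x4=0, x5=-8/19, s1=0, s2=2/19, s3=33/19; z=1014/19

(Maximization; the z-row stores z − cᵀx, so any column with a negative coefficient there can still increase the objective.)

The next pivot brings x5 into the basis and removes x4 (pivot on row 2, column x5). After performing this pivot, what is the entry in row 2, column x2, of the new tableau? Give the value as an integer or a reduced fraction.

0

Pivot element is row 2, column x5: 26/19.
Normalize row 2: new (row 2, x2) = 0/(26/19) = 0.
Row 2 is the pivot row, so the entry is 0.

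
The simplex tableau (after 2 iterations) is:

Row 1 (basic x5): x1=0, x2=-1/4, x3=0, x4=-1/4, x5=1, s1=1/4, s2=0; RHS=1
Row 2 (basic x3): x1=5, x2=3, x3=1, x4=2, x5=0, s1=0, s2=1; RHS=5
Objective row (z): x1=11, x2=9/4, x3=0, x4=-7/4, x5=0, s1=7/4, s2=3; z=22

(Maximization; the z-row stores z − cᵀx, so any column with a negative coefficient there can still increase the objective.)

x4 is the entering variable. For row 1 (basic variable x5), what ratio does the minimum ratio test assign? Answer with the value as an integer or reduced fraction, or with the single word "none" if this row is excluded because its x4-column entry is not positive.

The x4 entry in row 1 is -1/4 ≤ 0, so this row gives no ratio.

none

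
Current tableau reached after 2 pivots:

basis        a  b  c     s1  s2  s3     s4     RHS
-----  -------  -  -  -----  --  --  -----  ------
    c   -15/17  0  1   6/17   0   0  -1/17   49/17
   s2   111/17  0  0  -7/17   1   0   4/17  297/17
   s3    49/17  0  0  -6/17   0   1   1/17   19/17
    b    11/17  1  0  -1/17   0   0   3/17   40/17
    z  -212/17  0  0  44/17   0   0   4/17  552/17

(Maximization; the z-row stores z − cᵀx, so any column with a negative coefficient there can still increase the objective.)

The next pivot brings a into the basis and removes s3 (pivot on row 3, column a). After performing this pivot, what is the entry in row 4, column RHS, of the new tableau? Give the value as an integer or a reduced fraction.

103/49

Pivot element is row 3, column a: 49/17.
Normalize row 3: new (row 3, RHS) = (19/17)/(49/17) = 19/49.
row 4 ← row 4 − (11/17)·(new row 3): 40/17 − (11/17)·(19/49) = 103/49.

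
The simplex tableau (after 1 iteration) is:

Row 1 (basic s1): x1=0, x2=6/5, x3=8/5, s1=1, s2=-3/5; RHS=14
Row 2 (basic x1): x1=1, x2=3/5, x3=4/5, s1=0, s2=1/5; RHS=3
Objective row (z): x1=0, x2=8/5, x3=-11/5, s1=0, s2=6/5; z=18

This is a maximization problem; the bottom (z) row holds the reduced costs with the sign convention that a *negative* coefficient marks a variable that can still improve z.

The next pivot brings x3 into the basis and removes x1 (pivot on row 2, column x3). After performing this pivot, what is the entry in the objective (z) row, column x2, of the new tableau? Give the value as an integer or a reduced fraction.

13/4

Pivot element is row 2, column x3: 4/5.
Normalize row 2: new (row 2, x2) = (3/5)/(4/5) = 3/4.
z-row ← z-row − (-11/5)·(new row 2): 8/5 − (-11/5)·(3/4) = 13/4.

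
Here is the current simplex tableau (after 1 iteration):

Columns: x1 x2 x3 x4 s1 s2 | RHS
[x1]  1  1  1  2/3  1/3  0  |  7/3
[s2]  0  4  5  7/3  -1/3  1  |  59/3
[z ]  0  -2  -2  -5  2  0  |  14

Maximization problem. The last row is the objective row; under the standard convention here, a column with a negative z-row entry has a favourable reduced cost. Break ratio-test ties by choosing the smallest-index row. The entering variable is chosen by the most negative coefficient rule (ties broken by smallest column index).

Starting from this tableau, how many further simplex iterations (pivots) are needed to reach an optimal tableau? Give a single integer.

1

pivot: x4 in, x1 out → z = 63/2
No improving column remains; optimal.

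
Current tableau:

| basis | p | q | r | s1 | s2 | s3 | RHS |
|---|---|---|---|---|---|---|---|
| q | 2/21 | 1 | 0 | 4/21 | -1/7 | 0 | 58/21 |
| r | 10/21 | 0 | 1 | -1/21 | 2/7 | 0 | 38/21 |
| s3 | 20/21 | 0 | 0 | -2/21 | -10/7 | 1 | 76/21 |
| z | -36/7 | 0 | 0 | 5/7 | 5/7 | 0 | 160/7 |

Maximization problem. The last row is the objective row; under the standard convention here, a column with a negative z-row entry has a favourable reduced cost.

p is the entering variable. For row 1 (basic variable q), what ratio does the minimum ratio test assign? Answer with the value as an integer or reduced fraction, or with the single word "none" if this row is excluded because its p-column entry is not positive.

29

Ratio = RHS / (p entry) = (58/21) / (2/21) = 29.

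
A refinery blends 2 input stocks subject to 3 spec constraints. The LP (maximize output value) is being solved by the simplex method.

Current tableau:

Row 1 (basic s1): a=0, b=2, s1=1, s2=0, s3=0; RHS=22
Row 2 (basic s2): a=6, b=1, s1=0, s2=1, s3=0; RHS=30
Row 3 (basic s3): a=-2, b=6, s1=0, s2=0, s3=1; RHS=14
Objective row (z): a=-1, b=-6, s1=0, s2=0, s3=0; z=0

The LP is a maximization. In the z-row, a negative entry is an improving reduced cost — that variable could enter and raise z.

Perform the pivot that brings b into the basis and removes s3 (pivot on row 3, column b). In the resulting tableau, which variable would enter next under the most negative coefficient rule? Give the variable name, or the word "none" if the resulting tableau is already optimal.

Pivot element 6. New z-row = old z-row − (-6)·(row 3/6).
Updated z-row coefficients: a: -3, b: 0, s1: 0, s2: 0, s3: 1.
The most negative is -3 in column a, so a would enter next.

a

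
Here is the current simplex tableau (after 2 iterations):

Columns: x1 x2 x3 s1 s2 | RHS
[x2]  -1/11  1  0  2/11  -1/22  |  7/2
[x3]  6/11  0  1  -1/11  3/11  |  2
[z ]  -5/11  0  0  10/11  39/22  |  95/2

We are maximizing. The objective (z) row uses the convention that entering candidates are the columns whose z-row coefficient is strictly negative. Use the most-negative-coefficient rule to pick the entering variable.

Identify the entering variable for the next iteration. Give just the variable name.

Objective-row coefficients: x1: -5/11, x2: 0, x3: 0, s1: 10/11, s2: 39/22.
The most negative is -5/11 in column x1, so x1 enters.

x1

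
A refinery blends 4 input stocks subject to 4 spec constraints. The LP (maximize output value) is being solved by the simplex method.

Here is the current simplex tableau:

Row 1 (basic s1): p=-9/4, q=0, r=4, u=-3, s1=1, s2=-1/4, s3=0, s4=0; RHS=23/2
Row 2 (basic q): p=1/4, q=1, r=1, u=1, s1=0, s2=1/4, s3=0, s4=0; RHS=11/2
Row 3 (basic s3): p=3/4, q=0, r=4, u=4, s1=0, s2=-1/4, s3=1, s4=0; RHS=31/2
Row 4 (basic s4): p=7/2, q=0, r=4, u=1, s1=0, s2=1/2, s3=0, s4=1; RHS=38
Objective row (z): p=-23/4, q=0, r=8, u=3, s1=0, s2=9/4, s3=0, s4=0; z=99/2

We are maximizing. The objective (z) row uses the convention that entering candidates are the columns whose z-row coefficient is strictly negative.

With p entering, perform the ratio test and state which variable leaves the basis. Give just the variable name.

s4

Ratios: row 1 (s1): entry -9/4 ≤ 0, skip; row 2 (q): (11/2)/(1/4) = 22; row 3 (s3): (31/2)/(3/4) = 62/3; row 4 (s4): 38/(7/2) = 76/7.
Minimum ratio 76/7 is in the s4 row, so s4 leaves.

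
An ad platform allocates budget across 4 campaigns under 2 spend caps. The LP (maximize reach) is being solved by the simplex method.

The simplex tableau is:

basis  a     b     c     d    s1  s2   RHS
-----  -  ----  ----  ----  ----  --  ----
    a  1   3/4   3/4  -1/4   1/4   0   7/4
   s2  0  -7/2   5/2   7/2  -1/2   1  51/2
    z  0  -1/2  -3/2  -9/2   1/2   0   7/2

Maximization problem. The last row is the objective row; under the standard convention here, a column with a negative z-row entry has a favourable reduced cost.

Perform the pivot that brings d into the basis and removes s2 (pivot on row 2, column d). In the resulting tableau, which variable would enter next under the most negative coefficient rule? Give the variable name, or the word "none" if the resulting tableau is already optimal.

Pivot element 7/2. New z-row = old z-row − (-9/2)·(row 2/(7/2)).
Updated z-row coefficients: a: 0, b: -5, c: 12/7, d: 0, s1: -1/7, s2: 9/7.
The most negative is -5 in column b, so b would enter next.

b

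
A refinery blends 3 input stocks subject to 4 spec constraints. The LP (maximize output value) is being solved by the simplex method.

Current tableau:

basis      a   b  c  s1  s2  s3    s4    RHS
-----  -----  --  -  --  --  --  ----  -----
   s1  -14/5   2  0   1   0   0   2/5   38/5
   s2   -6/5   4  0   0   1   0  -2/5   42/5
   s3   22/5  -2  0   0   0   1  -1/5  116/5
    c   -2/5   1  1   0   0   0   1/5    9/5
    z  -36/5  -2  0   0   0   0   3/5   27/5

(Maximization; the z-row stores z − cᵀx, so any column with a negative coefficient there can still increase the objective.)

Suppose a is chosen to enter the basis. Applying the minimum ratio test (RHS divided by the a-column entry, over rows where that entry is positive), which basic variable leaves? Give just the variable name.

Ratios: row 1 (s1): entry -14/5 ≤ 0, skip; row 2 (s2): entry -6/5 ≤ 0, skip; row 3 (s3): (116/5)/(22/5) = 58/11; row 4 (c): entry -2/5 ≤ 0, skip.
Minimum ratio 58/11 is in the s3 row, so s3 leaves.

s3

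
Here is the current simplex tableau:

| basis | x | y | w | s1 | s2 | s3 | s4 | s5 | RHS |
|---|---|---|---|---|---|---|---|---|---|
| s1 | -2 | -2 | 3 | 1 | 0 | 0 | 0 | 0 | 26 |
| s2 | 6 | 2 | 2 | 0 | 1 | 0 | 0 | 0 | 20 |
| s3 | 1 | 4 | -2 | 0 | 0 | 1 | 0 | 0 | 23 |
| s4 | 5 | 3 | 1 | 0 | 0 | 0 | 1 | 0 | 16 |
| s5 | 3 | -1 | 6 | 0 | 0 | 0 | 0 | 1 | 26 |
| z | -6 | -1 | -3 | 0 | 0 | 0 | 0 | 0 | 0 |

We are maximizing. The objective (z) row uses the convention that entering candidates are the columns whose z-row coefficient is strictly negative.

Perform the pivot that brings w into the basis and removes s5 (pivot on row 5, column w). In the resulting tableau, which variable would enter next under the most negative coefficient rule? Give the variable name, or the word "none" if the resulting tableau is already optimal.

x

Pivot element 6. New z-row = old z-row − (-3)·(row 5/6).
Updated z-row coefficients: x: -9/2, y: -3/2, w: 0, s1: 0, s2: 0, s3: 0, s4: 0, s5: 1/2.
The most negative is -9/2 in column x, so x would enter next.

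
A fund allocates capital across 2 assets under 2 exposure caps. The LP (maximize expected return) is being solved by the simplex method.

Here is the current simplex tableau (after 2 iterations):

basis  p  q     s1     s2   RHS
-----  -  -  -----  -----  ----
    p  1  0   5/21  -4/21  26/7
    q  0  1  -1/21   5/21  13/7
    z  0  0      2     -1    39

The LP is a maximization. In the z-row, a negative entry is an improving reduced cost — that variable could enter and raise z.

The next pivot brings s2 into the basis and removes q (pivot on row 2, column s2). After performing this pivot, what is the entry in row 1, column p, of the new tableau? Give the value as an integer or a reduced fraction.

1

Pivot element is row 2, column s2: 5/21.
Normalize row 2: new (row 2, p) = 0/(5/21) = 0.
row 1 ← row 1 − (-4/21)·(new row 2): 1 − (-4/21)·0 = 1.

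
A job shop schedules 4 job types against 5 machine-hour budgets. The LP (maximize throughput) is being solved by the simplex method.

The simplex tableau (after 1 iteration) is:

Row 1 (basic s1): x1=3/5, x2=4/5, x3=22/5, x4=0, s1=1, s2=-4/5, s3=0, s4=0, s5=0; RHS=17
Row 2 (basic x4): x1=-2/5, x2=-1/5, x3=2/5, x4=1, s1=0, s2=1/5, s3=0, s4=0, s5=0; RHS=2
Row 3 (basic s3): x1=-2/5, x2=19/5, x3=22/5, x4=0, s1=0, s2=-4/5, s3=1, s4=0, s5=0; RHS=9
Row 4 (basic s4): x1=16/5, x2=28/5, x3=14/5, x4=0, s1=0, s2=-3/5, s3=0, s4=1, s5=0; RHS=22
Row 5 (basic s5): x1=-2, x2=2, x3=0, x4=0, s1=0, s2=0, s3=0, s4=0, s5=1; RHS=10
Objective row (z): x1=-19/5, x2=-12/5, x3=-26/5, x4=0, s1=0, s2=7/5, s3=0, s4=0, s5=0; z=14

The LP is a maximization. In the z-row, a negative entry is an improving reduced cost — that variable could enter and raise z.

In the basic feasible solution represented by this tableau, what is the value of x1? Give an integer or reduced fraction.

x1 is nonbasic (not in the basis column), so its value in the current BFS is 0.

0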